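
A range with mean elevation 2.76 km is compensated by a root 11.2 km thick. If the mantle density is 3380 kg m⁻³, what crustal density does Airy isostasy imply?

ρ_c h = (ρ_m − ρ_c) r → ρ_c (h + r) = ρ_m r → ρ_c = ρ_m r / (h + r).
ρ_c = 3380 × 11.2 km / (2.76 km + 11.2 km) = 2710 kg m⁻³.

2710 kg m⁻³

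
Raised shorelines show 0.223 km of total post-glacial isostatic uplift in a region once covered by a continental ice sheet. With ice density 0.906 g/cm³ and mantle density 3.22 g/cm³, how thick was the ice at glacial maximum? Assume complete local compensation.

u = t ρ_ice/ρ_m → t = u ρ_m/ρ_ice = 0.223 km × 3.22/0.906 = 0.793 km.

0.793 km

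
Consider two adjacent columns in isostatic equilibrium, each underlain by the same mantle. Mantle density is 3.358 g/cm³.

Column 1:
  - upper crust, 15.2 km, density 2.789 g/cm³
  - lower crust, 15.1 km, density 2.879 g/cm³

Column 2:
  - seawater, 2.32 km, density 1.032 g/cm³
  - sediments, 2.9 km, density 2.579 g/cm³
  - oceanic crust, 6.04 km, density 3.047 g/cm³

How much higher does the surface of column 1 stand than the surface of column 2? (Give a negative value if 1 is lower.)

1.89 km

For any compensation level in the mantle, the mantle terms cancel and isostasy reduces to e = (Σt_1 − Σt_2) − (Σ(ρt)_1 − Σ(ρt)_2) / ρ_m.
Σt_1 = 30.3 km; Σt_2 = 11.26 km; Σ(ρt)_1 = 85.8657; Σ(ρt)_2 = 28.27722 (in km·g/cm³).
e = (30.3 − 11.26) − (85.8657 − 28.27722) / 3.358 = 1.89 km.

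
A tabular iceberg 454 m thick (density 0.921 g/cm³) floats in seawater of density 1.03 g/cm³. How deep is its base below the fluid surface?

406 m

Draft d = t ρ_obj/ρ_fluid = 454 m × 0.921/1.03 = 406 m.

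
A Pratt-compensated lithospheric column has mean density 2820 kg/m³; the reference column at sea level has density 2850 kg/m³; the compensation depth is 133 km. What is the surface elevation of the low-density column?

1.41 km

ρ_ref D = ρ (D + h) → h = D (ρ_ref − ρ)/ρ.
h = 133 km × (2850 − 2820)/2820 = 1.41 km.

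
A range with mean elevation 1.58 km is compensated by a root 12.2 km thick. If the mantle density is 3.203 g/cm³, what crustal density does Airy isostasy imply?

ρ_c h = (ρ_m − ρ_c) r → ρ_c (h + r) = ρ_m r → ρ_c = ρ_m r / (h + r).
ρ_c = 3.203 × 12.2 km / (1.58 km + 12.2 km) = 2.84 g/cm³.

2.84 g/cm³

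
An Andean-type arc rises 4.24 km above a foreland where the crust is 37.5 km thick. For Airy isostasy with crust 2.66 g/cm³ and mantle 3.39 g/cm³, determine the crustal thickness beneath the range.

Root depth r = h ρ_c / (ρ_m − ρ_c) = 4.24 km × 2.66 / 0.73 = 15.45 km.
Total thickness = T + h + r = 37.5 km + 4.24 km + 15.45 km = 57.2 km.

57.2 km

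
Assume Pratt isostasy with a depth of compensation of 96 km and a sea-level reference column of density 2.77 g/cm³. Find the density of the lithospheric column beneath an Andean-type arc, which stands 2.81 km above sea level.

2.69 g/cm³

Pratt balance: ρ_ref D = ρ (D + h).
ρ = ρ_ref D/(D + h) = 2.77 × 96 km/(96 km + 2.81 km) = 2.69 g/cm³.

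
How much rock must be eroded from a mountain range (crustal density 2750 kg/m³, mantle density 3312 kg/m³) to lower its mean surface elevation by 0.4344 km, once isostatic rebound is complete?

2.56 km

Net drop Δ = e − u = e − e ρ_c/ρ_m = e (ρ_m − ρ_c)/ρ_m.
e = Δ ρ_m/(ρ_m − ρ_c) = 0.4344 km × 3312/562 = 2.56 km.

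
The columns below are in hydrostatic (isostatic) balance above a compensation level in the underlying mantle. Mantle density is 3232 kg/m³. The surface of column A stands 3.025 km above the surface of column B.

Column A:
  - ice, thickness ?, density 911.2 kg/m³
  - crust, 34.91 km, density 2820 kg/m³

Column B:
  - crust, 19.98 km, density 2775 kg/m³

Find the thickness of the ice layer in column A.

1.95 km

Take the compensation level at the base of the deeper column (depth z_c below the surface of column A) and equate Σ ρ_i t_i down to z_c; mantle fills any gap and the z_c terms cancel.
Column A: x×911.2 + 34.91×2820 + (z_c − 34.91 − x)×3232
Column B: 3.025×0 + 19.98×2775 + (z_c − 3.025 − 19.98)×3232
The z_c×3232 term appears on both sides and cancels. Collect the known terms of each column as K = Σ(ρt)_known − 3232 × (depth of known layers): K_A = 98446.2 − 3232×34.91 = −14382.92; K_B = 55444.5 − 3232×(3.025 + 19.98) = −18907.66.
Balance: K_A − x×(3232 − 911.2) = K_B, so x = (K_A − K_B)/(3232 − 911.2) = 4524.74/2320.8 = 1.95 km.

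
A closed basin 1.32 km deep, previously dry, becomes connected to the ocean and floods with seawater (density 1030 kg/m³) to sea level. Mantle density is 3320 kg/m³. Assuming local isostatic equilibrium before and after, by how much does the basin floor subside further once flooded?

0.594 km

After flooding the water column is d + s deep. Its weight must equal the weight of mantle displaced by the extra subsidence s: (d + s) ρ_w = s ρ_m.
s = d ρ_w / (ρ_m − ρ_w) = 1.32 km × 1030/(3320 − 1030) = 0.594 km.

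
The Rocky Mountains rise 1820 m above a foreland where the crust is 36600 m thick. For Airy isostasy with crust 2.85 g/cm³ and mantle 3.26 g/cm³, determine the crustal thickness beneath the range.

Root depth r = h ρ_c / (ρ_m − ρ_c) = 1820 m × 2.85 / 0.41 = 12650 m.
Total thickness = T + h + r = 36600 m + 1820 m + 12650 m = 51100 m.

51100 m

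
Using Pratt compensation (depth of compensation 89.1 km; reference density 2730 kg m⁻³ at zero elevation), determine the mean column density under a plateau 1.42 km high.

Pratt balance: ρ_ref D = ρ (D + h).
ρ = ρ_ref D/(D + h) = 2730 × 89.1 km/(89.1 km + 1.42 km) = 2690 kg m⁻³.

2690 kg m⁻³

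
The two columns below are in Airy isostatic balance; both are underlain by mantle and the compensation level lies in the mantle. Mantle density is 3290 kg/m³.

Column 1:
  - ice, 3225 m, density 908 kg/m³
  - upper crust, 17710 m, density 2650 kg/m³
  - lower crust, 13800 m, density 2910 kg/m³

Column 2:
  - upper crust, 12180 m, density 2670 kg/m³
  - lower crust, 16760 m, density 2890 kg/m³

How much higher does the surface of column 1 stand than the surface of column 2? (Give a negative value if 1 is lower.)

For any compensation level in the mantle, the mantle terms cancel and isostasy reduces to e = (Σt_1 − Σt_2) − (Σ(ρt)_1 − Σ(ρt)_2) / ρ_m.
Σt_1 = 34735 m; Σt_2 = 28940 m; Σ(ρt)_1 = 90017800; Σ(ρt)_2 = 80957000 (in m·kg/m³).
e = (34735 − 28940) − (90017800 − 80957000) / 3290 = 3040 m.

3040 m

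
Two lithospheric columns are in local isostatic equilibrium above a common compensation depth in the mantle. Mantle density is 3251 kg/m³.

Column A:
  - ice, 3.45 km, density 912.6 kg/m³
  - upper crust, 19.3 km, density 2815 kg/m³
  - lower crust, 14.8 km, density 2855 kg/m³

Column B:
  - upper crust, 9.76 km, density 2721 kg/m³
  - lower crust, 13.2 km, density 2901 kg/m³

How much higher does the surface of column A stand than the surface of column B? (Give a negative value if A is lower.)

3.86 km

For any compensation level in the mantle, the mantle terms cancel and isostasy reduces to e = (Σt_A − Σt_B) − (Σ(ρt)_A − Σ(ρt)_B) / ρ_m.
Σt_A = 37.55 km; Σt_B = 22.96 km; Σ(ρt)_A = 99731.97; Σ(ρt)_B = 64850.16 (in km·kg/m³).
e = (37.55 − 22.96) − (99731.97 − 64850.16) / 3251 = 3.86 km.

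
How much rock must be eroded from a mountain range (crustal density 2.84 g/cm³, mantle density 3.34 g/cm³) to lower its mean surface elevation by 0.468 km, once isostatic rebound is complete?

3.13 km

Net drop Δ = e − u = e − e ρ_c/ρ_m = e (ρ_m − ρ_c)/ρ_m.
e = Δ ρ_m/(ρ_m − ρ_c) = 0.468 km × 3.34/0.5 = 3.13 km.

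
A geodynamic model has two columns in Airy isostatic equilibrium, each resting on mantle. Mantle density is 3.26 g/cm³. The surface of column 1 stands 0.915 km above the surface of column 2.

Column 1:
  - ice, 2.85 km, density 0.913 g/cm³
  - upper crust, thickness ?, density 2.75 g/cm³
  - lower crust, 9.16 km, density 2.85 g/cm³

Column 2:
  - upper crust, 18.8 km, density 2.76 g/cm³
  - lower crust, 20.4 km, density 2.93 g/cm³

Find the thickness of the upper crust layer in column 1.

17 km

Take the compensation level at the base of the deeper column (depth z_c below the surface of column 1) and equate Σ ρ_i t_i down to z_c; mantle fills any gap and the z_c terms cancel.
Column 1: 2.85×0.913 + x×2.75 + 9.16×2.85 + (z_c − 12.01 − x)×3.26
Column 2: 0.915×0 + 18.8×2.76 + 20.4×2.93 + (z_c − 0.915 − 39.2)×3.26
The z_c×3.26 term appears on both sides and cancels. Collect the known terms of each column as K = Σ(ρt)_known − 3.26 × (depth of known layers): K_1 = 28.70805 − 3.26×12.01 = −10.44455; K_2 = 111.66 − 3.26×(0.915 + 39.2) = −19.1149.
Balance: K_1 − x×(3.26 − 2.75) = K_2, so x = (K_1 − K_2)/(3.26 − 2.75) = 8.67035/0.51 = 17 km.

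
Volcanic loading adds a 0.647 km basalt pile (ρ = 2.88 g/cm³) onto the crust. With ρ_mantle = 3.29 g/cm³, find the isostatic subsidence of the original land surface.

0.566 km

Subaerial loading: s = t ρ_load / ρ_m.
s = 0.647 km × 2.88/3.29 = 0.566 km.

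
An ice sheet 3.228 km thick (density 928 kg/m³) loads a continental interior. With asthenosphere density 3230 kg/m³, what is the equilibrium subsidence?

By Archimedes' principle applied to the lithosphere: the ice load ρ_ice t is balanced by mantle displaced below, ρ_m s.
s = t ρ_ice / ρ_m = 3.228 km × 928/3230 = 0.927 km.

0.927 km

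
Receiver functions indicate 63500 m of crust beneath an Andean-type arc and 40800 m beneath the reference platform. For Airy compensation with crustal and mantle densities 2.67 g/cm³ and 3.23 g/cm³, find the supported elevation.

Excess crust Δ = 63500 m − 40800 m = 22700 m, split between elevation h and root r with h + r = Δ.
Airy balance ρ_c h = (ρ_m − ρ_c) r gives r = h ρ_c/(ρ_m − ρ_c), so h (1 + ρ_c/(ρ_m − ρ_c)) = Δ, i.e. h = Δ (ρ_m − ρ_c)/ρ_m.
h = 22700 m × 0.56/3.23 = 3940 m.

3940 m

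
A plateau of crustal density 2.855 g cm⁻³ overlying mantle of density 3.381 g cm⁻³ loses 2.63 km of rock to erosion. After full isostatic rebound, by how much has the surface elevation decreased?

0.409 km

Rebound u = e ρ_c/ρ_m = 2.63 km × 2.855/3.381 = 2.221 km.
Net surface drop = e − u = 2.63 km − 2.221 km = e (ρ_m − ρ_c)/ρ_m = 0.409 km.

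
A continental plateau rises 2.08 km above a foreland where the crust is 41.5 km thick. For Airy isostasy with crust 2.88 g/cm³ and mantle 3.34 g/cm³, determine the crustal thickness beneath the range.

Root depth r = h ρ_c / (ρ_m − ρ_c) = 2.08 km × 2.88 / 0.46 = 13.02 km.
Total thickness = T + h + r = 41.5 km + 2.08 km + 13.02 km = 56.6 km.

56.6 km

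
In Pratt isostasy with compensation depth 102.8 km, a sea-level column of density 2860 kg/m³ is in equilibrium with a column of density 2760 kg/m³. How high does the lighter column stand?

3.72 km

ρ_ref D = ρ (D + h) → h = D (ρ_ref − ρ)/ρ.
h = 102.8 km × (2860 − 2760)/2760 = 3.72 km.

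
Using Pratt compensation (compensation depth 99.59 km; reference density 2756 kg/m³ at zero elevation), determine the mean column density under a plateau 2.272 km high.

Pratt balance: ρ_ref D = ρ (D + h).
ρ = ρ_ref D/(D + h) = 2756 × 99.59 km/(99.59 km + 2.272 km) = 2690 kg/m³.

2690 kg/m³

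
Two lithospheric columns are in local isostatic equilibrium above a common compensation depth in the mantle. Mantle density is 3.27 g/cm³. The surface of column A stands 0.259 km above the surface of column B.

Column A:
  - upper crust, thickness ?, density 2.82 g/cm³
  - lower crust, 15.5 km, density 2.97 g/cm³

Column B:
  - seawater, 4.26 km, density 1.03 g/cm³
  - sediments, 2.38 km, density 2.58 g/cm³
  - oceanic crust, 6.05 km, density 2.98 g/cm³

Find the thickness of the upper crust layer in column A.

20.3 km

Take the compensation level at the base of the deeper column (depth z_c below the surface of column A) and equate Σ ρ_i t_i down to z_c; mantle fills any gap and the z_c terms cancel.
Column A: x×2.82 + 15.5×2.97 + (z_c − 15.5 − x)×3.27
Column B: 0.259×0 + 4.26×1.03 + 2.38×2.58 + 6.05×2.98 + (z_c − 0.259 − 12.69)×3.27
The z_c×3.27 term appears on both sides and cancels. Collect the known terms of each column as K = Σ(ρt)_known − 3.27 × (depth of known layers): K_A = 46.035 − 3.27×15.5 = −4.65; K_B = 28.5572 − 3.27×(0.259 + 12.69) = −13.78603.
Balance: K_A − x×(3.27 − 2.82) = K_B, so x = (K_A − K_B)/(3.27 − 2.82) = 9.13603/0.45 = 20.3 km.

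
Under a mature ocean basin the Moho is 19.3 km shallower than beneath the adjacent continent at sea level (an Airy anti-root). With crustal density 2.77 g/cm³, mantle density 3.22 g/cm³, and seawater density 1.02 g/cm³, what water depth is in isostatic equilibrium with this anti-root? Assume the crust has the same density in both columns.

4.96 km

Replacing a thickness d of crust by seawater at the top must be balanced by replacing crust with mantle at the base: d (ρ_c − ρ_w) = a (ρ_m − ρ_c).
d = a (ρ_m − ρ_c)/(ρ_c − ρ_w) = 19.3 km × 0.45/1.75 = 4.96 km.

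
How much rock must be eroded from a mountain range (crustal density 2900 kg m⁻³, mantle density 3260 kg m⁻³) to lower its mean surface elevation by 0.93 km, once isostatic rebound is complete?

8.42 km

Net drop Δ = e − u = e − e ρ_c/ρ_m = e (ρ_m − ρ_c)/ρ_m.
e = Δ ρ_m/(ρ_m − ρ_c) = 0.93 km × 3260/360 = 8.42 km.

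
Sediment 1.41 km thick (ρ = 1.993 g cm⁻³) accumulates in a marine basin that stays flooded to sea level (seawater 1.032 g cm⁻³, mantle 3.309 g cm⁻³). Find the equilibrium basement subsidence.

Submarine loading: the sediment displaces seawater, and the subsidence is in turn flooded, so s (ρ_m − ρ_w) = t (ρ_sed − ρ_w).
s = 1.41 km × (1.993 − 1.032) / (3.309 − 1.032) = 0.595 km.

0.595 km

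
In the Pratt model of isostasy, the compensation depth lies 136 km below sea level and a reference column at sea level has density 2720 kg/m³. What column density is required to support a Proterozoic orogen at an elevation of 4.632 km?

2630 kg/m³

Pratt balance: ρ_ref D = ρ (D + h).
ρ = ρ_ref D/(D + h) = 2720 × 136 km/(136 km + 4.632 km) = 2630 kg/m³.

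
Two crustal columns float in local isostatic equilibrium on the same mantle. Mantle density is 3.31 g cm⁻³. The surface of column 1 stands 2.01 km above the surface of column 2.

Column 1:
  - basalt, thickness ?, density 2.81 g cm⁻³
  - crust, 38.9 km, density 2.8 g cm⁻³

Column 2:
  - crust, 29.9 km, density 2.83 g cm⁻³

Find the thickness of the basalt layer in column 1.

Take the compensation level at the base of the deeper column (depth z_c below the surface of column 1) and equate Σ ρ_i t_i down to z_c; mantle fills any gap and the z_c terms cancel.
Column 1: x×2.81 + 38.9×2.8 + (z_c − 38.9 − x)×3.31
Column 2: 2.01×0 + 29.9×2.83 + (z_c − 2.01 − 29.9)×3.31
The z_c×3.31 term appears on both sides and cancels. Collect the known terms of each column as K = Σ(ρt)_known − 3.31 × (depth of known layers): K_1 = 108.92 − 3.31×38.9 = −19.839; K_2 = 84.617 − 3.31×(2.01 + 29.9) = −21.0051.
Balance: K_1 − x×(3.31 − 2.81) = K_2, so x = (K_1 − K_2)/(3.31 − 2.81) = 1.1661/0.5 = 2.33 km.

2.33 km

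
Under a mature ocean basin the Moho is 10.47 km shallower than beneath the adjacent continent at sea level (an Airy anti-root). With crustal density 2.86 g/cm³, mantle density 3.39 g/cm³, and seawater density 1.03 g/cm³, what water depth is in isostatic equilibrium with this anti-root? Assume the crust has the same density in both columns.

Replacing a thickness d of crust by seawater at the top must be balanced by replacing crust with mantle at the base: d (ρ_c − ρ_w) = a (ρ_m − ρ_c).
d = a (ρ_m − ρ_c)/(ρ_c − ρ_w) = 10.47 km × 0.53/1.83 = 3.03 km.

3.03 km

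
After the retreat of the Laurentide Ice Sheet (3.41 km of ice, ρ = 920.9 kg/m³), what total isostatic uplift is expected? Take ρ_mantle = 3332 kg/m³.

0.942 km

Removing the load lets mantle flow back in; uplift u satisfies ρ_ice t = ρ_m u.
u = t ρ_ice/ρ_m = 3.41 km × 920.9/3332 = 0.942 km.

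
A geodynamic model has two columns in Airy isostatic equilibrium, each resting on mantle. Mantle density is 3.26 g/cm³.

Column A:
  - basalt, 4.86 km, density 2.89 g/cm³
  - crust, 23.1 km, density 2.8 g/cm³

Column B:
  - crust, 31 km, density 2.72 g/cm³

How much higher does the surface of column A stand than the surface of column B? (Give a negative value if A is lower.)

−1.32 km

For any compensation level in the mantle, the mantle terms cancel and isostasy reduces to e = (Σt_A − Σt_B) − (Σ(ρt)_A − Σ(ρt)_B) / ρ_m.
Σt_A = 27.96 km; Σt_B = 31 km; Σ(ρt)_A = 78.7254; Σ(ρt)_B = 84.32 (in km·g/cm³).
e = (27.96 − 31) − (78.7254 − 84.32) / 3.26 = −1.32 km.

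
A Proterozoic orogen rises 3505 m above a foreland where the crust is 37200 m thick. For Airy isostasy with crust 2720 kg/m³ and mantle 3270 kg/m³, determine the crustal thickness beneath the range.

58000 m

Root depth r = h ρ_c / (ρ_m − ρ_c) = 3505 m × 2720 / 550 = 17330 m.
Total thickness = T + h + r = 37200 m + 3505 m + 17330 m = 58000 m.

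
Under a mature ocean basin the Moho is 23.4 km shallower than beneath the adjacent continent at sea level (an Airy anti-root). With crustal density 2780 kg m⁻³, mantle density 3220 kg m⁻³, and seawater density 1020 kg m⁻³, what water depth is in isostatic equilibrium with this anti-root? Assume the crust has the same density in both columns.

Replacing a thickness d of crust by seawater at the top must be balanced by replacing crust with mantle at the base: d (ρ_c − ρ_w) = a (ρ_m − ρ_c).
d = a (ρ_m − ρ_c)/(ρ_c − ρ_w) = 23.4 km × 440/1760 = 5.85 km.

5.85 km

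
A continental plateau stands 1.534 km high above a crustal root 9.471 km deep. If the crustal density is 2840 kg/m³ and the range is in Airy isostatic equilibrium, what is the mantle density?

Airy balance: ρ_c h = (ρ_m − ρ_c) r → ρ_m = ρ_c (1 + h/r).
ρ_m = 2840 × (1 + 1.534 km/9.471 km) = 3300 kg/m³.

3300 kg/m³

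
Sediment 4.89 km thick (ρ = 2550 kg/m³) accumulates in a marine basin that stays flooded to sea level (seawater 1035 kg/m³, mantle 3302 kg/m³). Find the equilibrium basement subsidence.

3.27 km

Submarine loading: the sediment displaces seawater, and the subsidence is in turn flooded, so s (ρ_m − ρ_w) = t (ρ_sed − ρ_w).
s = 4.89 km × (2550 − 1035) / (3302 − 1035) = 3.27 km.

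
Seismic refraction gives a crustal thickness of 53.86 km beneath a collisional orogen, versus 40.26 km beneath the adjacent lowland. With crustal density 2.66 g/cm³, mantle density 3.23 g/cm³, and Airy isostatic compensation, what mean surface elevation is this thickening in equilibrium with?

Excess crust Δ = 53.86 km − 40.26 km = 13.6 km, split between elevation h and root r with h + r = Δ.
Airy balance ρ_c h = (ρ_m − ρ_c) r gives r = h ρ_c/(ρ_m − ρ_c), so h (1 + ρ_c/(ρ_m − ρ_c)) = Δ, i.e. h = Δ (ρ_m − ρ_c)/ρ_m.
h = 13.6 km × 0.57/3.23 = 2.4 km.

2.4 km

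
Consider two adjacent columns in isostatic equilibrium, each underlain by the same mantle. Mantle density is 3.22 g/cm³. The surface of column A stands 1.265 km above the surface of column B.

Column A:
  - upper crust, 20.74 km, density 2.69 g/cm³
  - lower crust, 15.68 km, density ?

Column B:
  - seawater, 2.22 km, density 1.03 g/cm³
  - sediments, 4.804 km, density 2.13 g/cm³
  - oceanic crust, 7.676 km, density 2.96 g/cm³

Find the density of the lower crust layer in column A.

Take the compensation level at the base of the deeper column (depth z_c below the surface of column A) and equate Σ ρ_i t_i down to z_c; mantle fills any gap and the z_c terms cancel.
Column A: 20.74×2.69 + 15.68×ρ + (z_c − 36.42)×3.22
Column B: 1.265×0 + 2.22×1.03 + 4.804×2.13 + 7.676×2.96 + (z_c − 1.265 − 14.7)×3.22
The z_c×3.22 term appears on both sides and cancels. Collect the known terms of each column as K = Σ(ρt)_known − 3.22 × (depth of known layers): K_A = 55.7906 − 3.22×36.42 = −61.4818; K_B = 35.24008 − 3.22×(1.265 + 14.7) = −16.16722.
Balance: K_A + 15.68×ρ = K_B, so ρ = (K_B − K_A)/15.68 = 45.3146/15.68 = 2.89 g/cm³.

2.89 g/cm³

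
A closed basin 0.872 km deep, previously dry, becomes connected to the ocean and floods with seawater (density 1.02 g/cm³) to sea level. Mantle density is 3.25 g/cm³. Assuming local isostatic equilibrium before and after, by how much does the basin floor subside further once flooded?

After flooding the water column is d + s deep. Its weight must equal the weight of mantle displaced by the extra subsidence s: (d + s) ρ_w = s ρ_m.
s = d ρ_w / (ρ_m − ρ_w) = 0.872 km × 1.02/(3.25 − 1.02) = 0.399 km.

0.399 km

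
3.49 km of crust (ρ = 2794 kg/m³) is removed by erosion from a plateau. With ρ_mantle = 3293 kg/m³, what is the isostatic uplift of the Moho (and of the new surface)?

Unloading: uplift u = e ρ_c/ρ_m = 3.49 km × 2794/3293 = 2.96 km.

2.96 km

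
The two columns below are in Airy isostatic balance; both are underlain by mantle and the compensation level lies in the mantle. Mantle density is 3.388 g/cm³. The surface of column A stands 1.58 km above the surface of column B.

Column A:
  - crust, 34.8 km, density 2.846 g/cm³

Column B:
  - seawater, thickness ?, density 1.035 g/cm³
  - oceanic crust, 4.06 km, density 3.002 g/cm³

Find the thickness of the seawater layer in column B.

Take the compensation level at the base of the deeper column (depth z_c below the surface of column A) and equate Σ ρ_i t_i down to z_c; mantle fills any gap and the z_c terms cancel.
Column A: 34.8×2.846 + (z_c − 34.8)×3.388
Column B: 1.58×0 + x×1.035 + 4.06×3.002 + (z_c − 1.58 − 4.06 − x)×3.388
The z_c×3.388 term appears on both sides and cancels. Collect the known terms of each column as K = Σ(ρt)_known − 3.388 × (depth of known layers): K_A = 99.0408 − 3.388×34.8 = −18.8616; K_B = 12.18812 − 3.388×(1.58 + 4.06) = −6.9202.
Balance: K_A = K_B − x×(3.388 − 1.035), so x = (K_B − K_A)/(3.388 − 1.035) = 11.9414/2.353 = 5.07 km.

5.07 km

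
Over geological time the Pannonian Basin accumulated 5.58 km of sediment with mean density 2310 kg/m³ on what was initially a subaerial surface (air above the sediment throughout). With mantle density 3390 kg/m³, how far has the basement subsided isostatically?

Subaerial load: s = t ρ_sed / ρ_m = 5.58 km × 2310/3390 = 3.8 km.

3.8 km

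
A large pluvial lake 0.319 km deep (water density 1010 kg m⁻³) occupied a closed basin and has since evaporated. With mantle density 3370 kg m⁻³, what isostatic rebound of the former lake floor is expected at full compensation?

0.0956 km

u = d ρ_w/ρ_m = 0.319 km × 1010/3370 = 0.0956 km.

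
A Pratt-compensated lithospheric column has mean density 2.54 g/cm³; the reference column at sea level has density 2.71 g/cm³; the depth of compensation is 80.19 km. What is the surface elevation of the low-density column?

ρ_ref D = ρ (D + h) → h = D (ρ_ref − ρ)/ρ.
h = 80.19 km × (2.71 − 2.54)/2.54 = 5.37 km.

5.37 km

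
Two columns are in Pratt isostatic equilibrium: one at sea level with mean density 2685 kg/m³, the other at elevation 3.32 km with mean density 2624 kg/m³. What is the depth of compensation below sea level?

143 km

ρ_ref D = ρ (D + h) → D (ρ_ref − ρ) = ρ h.
D = ρ h/(ρ_ref − ρ) = 2624 × 3.32 km/(2685 − 2624) = 143 km.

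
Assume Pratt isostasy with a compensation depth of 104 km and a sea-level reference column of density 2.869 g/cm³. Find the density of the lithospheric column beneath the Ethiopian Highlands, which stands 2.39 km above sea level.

2.8 g/cm³

Pratt balance: ρ_ref D = ρ (D + h).
ρ = ρ_ref D/(D + h) = 2.869 × 104 km/(104 km + 2.39 km) = 2.8 g/cm³.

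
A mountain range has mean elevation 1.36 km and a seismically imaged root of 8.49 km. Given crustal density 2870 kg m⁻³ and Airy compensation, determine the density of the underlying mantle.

3330 kg m⁻³

Airy balance: ρ_c h = (ρ_m − ρ_c) r → ρ_m = ρ_c (1 + h/r).
ρ_m = 2870 × (1 + 1.36 km/8.49 km) = 3330 kg m⁻³.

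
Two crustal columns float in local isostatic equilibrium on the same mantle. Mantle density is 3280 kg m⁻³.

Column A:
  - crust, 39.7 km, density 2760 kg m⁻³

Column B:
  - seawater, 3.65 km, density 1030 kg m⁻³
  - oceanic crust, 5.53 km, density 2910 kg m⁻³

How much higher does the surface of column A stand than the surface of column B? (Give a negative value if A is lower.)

3.17 km

For any compensation level in the mantle, the mantle terms cancel and isostasy reduces to e = (Σt_A − Σt_B) − (Σ(ρt)_A − Σ(ρt)_B) / ρ_m.
Σt_A = 39.7 km; Σt_B = 9.18 km; Σ(ρt)_A = 109572; Σ(ρt)_B = 19851.8 (in km·kg m⁻³).
e = (39.7 − 9.18) − (109572 − 19851.8) / 3280 = 3.17 km.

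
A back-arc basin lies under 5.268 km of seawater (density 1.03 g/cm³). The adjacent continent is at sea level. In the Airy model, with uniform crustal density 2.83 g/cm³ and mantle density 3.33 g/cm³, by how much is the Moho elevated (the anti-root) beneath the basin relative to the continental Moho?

19 km

In Airy isostatic equilibrium: replacing crust with seawater at the top is compensated by replacing crust with mantle at the base: d (ρ_c − ρ_w) = a (ρ_m − ρ_c).
a = d (ρ_c − ρ_w)/(ρ_m − ρ_c) = 5.268 km × 1.8/0.5 = 19 km.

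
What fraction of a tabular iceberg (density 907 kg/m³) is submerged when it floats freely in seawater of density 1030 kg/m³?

0.881

Submerged fraction = ρ_obj/ρ_fluid = 907/1030 = 0.881.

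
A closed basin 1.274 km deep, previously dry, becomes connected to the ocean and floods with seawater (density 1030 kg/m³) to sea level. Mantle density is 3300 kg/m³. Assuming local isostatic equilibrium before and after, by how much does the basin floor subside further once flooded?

0.578 km

After flooding the water column is d + s deep. Its weight must equal the weight of mantle displaced by the extra subsidence s: (d + s) ρ_w = s ρ_m.
s = d ρ_w / (ρ_m − ρ_w) = 1.274 km × 1030/(3300 − 1030) = 0.578 km.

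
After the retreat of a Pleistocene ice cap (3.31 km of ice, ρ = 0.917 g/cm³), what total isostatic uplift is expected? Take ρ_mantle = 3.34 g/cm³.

Removing the load lets mantle flow back in; uplift u satisfies ρ_ice t = ρ_m u.
u = t ρ_ice/ρ_m = 3.31 km × 0.917/3.34 = 0.909 km.

0.909 km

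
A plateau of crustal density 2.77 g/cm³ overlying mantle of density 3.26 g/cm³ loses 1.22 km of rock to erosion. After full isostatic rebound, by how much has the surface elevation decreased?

Rebound u = e ρ_c/ρ_m = 1.22 km × 2.77/3.26 = 1.037 km.
Net surface drop = e − u = 1.22 km − 1.037 km = e (ρ_m − ρ_c)/ρ_m = 0.183 km.

0.183 km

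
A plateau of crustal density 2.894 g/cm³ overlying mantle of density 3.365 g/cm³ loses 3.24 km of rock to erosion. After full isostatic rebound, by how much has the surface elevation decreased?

0.454 km

Rebound u = e ρ_c/ρ_m = 3.24 km × 2.894/3.365 = 2.786 km.
Net surface drop = e − u = 3.24 km − 2.786 km = e (ρ_m − ρ_c)/ρ_m = 0.454 km.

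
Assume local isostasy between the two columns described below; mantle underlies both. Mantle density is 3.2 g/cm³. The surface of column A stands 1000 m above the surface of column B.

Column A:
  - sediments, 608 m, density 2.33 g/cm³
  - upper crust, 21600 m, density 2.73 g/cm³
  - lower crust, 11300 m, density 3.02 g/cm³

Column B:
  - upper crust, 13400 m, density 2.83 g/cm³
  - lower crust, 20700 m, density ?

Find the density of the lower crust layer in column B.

2.98 g/cm³

Take the compensation level at the base of the deeper column (depth z_c below the surface of column A) and equate Σ ρ_i t_i down to z_c; mantle fills any gap and the z_c terms cancel.
Column A: 608×2.33 + 21600×2.73 + 11300×3.02 + (z_c − 33508)×3.2
Column B: 1000×0 + 13400×2.83 + 20700×ρ + (z_c − 1000 − 34100)×3.2
The z_c×3.2 term appears on both sides and cancels. Collect the known terms of each column as K = Σ(ρt)_known − 3.2 × (depth of known layers): K_A = 94510.64 − 3.2×33508 = −12714.96; K_B = 37922 − 3.2×(1000 + 34100) = −74398.
Balance: K_A = K_B + 20700×ρ, so ρ = (K_A − K_B)/20700 = 61683/20700 = 2.98 g/cm³.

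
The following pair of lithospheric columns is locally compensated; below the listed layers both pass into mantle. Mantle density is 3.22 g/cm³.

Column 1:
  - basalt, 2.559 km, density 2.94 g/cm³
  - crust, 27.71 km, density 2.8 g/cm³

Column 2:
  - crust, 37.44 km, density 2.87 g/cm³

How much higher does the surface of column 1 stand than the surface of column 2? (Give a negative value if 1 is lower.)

For any compensation level in the mantle, the mantle terms cancel and isostasy reduces to e = (Σt_1 − Σt_2) − (Σ(ρt)_1 − Σ(ρt)_2) / ρ_m.
Σt_1 = 30.269 km; Σt_2 = 37.44 km; Σ(ρt)_1 = 85.11146; Σ(ρt)_2 = 107.4528 (in km·g/cm³).
e = (30.269 − 37.44) − (85.11146 − 107.4528) / 3.22 = −0.233 km.

−0.233 km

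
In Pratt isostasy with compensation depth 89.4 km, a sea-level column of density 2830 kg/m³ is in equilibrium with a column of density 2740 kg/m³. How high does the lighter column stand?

2.94 km

ρ_ref D = ρ (D + h) → h = D (ρ_ref − ρ)/ρ.
h = 89.4 km × (2830 − 2740)/2740 = 2.94 km.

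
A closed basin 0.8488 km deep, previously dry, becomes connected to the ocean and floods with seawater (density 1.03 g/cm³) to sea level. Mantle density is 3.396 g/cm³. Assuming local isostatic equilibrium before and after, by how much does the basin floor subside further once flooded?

After flooding the water column is d + s deep. Its weight must equal the weight of mantle displaced by the extra subsidence s: (d + s) ρ_w = s ρ_m.
s = d ρ_w / (ρ_m − ρ_w) = 0.8488 km × 1.03/(3.396 − 1.03) = 0.37 km.

0.37 km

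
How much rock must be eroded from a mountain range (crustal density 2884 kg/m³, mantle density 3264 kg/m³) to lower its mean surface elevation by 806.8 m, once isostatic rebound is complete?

6930 m

Net drop Δ = e − u = e − e ρ_c/ρ_m = e (ρ_m − ρ_c)/ρ_m.
e = Δ ρ_m/(ρ_m − ρ_c) = 806.8 m × 3264/380 = 6930 m.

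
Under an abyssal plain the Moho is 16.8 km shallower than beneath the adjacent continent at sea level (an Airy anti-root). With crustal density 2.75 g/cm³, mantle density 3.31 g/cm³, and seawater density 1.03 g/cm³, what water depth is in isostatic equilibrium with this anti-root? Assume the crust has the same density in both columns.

5.47 km

Replacing a thickness d of crust by seawater at the top must be balanced by replacing crust with mantle at the base: d (ρ_c − ρ_w) = a (ρ_m − ρ_c).
d = a (ρ_m − ρ_c)/(ρ_c − ρ_w) = 16.8 km × 0.56/1.72 = 5.47 km.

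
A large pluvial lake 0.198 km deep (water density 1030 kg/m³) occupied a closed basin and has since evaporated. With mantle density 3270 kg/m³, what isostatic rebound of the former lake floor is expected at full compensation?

0.0624 km

u = d ρ_w/ρ_m = 0.198 km × 1030/3270 = 0.0624 km.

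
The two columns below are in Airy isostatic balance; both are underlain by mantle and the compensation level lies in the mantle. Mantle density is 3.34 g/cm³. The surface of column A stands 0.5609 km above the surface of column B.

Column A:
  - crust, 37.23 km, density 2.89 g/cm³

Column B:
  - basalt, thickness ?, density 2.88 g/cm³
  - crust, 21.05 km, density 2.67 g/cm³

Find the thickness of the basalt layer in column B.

1.69 km

Take the compensation level at the base of the deeper column (depth z_c below the surface of column A) and equate Σ ρ_i t_i down to z_c; mantle fills any gap and the z_c terms cancel.
Column A: 37.23×2.89 + (z_c − 37.23)×3.34
Column B: 0.5609×0 + x×2.88 + 21.05×2.67 + (z_c − 0.5609 − 21.05 − x)×3.34
The z_c×3.34 term appears on both sides and cancels. Collect the known terms of each column as K = Σ(ρt)_known − 3.34 × (depth of known layers): K_A = 107.5947 − 3.34×37.23 = −16.7535; K_B = 56.2035 − 3.34×(0.5609 + 21.05) = −15.976906.
Balance: K_A = K_B − x×(3.34 − 2.88), so x = (K_B − K_A)/(3.34 − 2.88) = 0.776594/0.46 = 1.69 km.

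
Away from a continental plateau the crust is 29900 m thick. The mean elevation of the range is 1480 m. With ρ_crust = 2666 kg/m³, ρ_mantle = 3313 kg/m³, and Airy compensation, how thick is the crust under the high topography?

Root depth r = h ρ_c / (ρ_m − ρ_c) = 1480 m × 2666 / 647 = 6098 m.
Total thickness = T + h + r = 29900 m + 1480 m + 6098 m = 37500 m.

37500 m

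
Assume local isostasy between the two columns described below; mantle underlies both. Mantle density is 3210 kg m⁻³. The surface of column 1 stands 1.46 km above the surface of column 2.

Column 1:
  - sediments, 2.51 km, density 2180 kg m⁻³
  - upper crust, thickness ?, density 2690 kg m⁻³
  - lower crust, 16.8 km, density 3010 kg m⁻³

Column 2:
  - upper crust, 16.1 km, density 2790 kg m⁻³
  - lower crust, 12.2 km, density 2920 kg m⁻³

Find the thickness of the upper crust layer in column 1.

17.4 km

Take the compensation level at the base of the deeper column (depth z_c below the surface of column 1) and equate Σ ρ_i t_i down to z_c; mantle fills any gap and the z_c terms cancel.
Column 1: 2.51×2180 + x×2690 + 16.8×3010 + (z_c − 19.31 − x)×3210
Column 2: 1.46×0 + 16.1×2790 + 12.2×2920 + (z_c − 1.46 − 28.3)×3210
The z_c×3210 term appears on both sides and cancels. Collect the known terms of each column as K = Σ(ρt)_known − 3210 × (depth of known layers): K_1 = 56039.8 − 3210×19.31 = −5945.3; K_2 = 80543 − 3210×(1.46 + 28.3) = −14986.6.
Balance: K_1 − x×(3210 − 2690) = K_2, so x = (K_1 − K_2)/(3210 − 2690) = 9041.3/520 = 17.4 km.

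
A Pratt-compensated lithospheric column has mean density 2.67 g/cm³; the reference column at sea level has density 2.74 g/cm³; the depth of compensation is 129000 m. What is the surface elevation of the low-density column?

3380 m

ρ_ref D = ρ (D + h) → h = D (ρ_ref − ρ)/ρ.
h = 129000 m × (2.74 − 2.67)/2.67 = 3380 m.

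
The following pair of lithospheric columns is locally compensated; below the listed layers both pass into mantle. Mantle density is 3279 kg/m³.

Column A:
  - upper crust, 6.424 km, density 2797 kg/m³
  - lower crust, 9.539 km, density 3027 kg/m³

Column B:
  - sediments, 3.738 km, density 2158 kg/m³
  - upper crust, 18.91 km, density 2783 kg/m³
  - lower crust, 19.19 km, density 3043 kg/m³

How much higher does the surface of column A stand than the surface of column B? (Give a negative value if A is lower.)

For any compensation level in the mantle, the mantle terms cancel and isostasy reduces to e = (Σt_A − Σt_B) − (Σ(ρt)_A − Σ(ρt)_B) / ρ_m.
Σt_A = 15.963 km; Σt_B = 41.838 km; Σ(ρt)_A = 46842.481; Σ(ρt)_B = 119088.304 (in km·kg/m³).
e = (15.963 − 41.838) − (46842.481 − 119088.304) / 3279 = −3.84 km.

−3.84 km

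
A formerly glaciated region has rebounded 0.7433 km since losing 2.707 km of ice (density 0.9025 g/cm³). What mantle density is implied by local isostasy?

ρ_m = ρ_ice t / u = 0.9025 × 2.707 km/0.7433 km = 3.29 g/cm³.

3.29 g/cm³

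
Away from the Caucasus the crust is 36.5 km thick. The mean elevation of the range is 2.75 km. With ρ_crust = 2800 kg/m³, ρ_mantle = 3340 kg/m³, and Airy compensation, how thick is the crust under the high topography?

Root depth r = h ρ_c / (ρ_m − ρ_c) = 2.75 km × 2800 / 540 = 14.26 km.
Total thickness = T + h + r = 36.5 km + 2.75 km + 14.26 km = 53.5 km.

53.5 km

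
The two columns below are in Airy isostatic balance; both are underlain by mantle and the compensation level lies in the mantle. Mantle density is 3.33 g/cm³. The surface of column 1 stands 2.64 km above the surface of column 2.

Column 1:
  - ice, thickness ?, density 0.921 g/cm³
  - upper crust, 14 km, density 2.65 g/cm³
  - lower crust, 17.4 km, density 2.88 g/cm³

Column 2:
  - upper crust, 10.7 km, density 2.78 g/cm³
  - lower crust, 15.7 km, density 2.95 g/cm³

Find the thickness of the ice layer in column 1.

1.37 km

Take the compensation level at the base of the deeper column (depth z_c below the surface of column 1) and equate Σ ρ_i t_i down to z_c; mantle fills any gap and the z_c terms cancel.
Column 1: x×0.921 + 14×2.65 + 17.4×2.88 + (z_c − 31.4 − x)×3.33
Column 2: 2.64×0 + 10.7×2.78 + 15.7×2.95 + (z_c − 2.64 − 26.4)×3.33
The z_c×3.33 term appears on both sides and cancels. Collect the known terms of each column as K = Σ(ρt)_known − 3.33 × (depth of known layers): K_1 = 87.212 − 3.33×31.4 = −17.35; K_2 = 76.061 − 3.33×(2.64 + 26.4) = −20.6422.
Balance: K_1 − x×(3.33 − 0.921) = K_2, so x = (K_1 − K_2)/(3.33 − 0.921) = 3.2922/2.409 = 1.37 km.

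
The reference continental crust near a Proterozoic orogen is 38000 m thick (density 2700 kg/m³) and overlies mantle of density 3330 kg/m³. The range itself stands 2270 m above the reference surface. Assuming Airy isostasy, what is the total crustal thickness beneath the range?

50000 m

Root depth r = h ρ_c / (ρ_m − ρ_c) = 2270 m × 2700 / 630 = 9729 m.
Total thickness = T + h + r = 38000 m + 2270 m + 9729 m = 50000 m.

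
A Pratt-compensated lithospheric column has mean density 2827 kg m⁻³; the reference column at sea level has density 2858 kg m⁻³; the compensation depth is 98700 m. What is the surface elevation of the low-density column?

1080 m

ρ_ref D = ρ (D + h) → h = D (ρ_ref − ρ)/ρ.
h = 98700 m × (2858 − 2827)/2827 = 1080 m.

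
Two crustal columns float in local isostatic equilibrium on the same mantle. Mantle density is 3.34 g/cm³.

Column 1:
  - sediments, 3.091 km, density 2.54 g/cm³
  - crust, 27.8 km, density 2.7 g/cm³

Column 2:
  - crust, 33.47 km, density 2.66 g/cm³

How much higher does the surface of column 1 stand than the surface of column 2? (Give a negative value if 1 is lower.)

For any compensation level in the mantle, the mantle terms cancel and isostasy reduces to e = (Σt_1 − Σt_2) − (Σ(ρt)_1 − Σ(ρt)_2) / ρ_m.
Σt_1 = 30.891 km; Σt_2 = 33.47 km; Σ(ρt)_1 = 82.91114; Σ(ρt)_2 = 89.0302 (in km·g/cm³).
e = (30.891 − 33.47) − (82.91114 − 89.0302) / 3.34 = −0.747 km.

−0.747 km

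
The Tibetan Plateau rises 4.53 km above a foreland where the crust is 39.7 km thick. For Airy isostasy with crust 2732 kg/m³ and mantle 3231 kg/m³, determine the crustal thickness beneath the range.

69 km

Root depth r = h ρ_c / (ρ_m − ρ_c) = 4.53 km × 2732 / 499 = 24.8 km.
Total thickness = T + h + r = 39.7 km + 4.53 km + 24.8 km = 69 km.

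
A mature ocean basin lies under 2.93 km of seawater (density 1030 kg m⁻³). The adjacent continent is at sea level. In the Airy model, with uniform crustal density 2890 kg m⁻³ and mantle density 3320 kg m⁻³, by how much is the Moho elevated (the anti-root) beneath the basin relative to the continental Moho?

12.7 km

Isostatic balance requires: replacing crust with seawater at the top is compensated by replacing crust with mantle at the base: d (ρ_c − ρ_w) = a (ρ_m − ρ_c).
a = d (ρ_c − ρ_w)/(ρ_m − ρ_c) = 2.93 km × 1860/430 = 12.7 km.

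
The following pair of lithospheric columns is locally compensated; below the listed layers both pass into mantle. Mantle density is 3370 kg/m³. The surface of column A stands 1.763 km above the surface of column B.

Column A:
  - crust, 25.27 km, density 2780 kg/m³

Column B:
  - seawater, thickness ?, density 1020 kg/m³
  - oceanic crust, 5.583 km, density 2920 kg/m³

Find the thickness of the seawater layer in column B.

2.75 km

Take the compensation level at the base of the deeper column (depth z_c below the surface of column A) and equate Σ ρ_i t_i down to z_c; mantle fills any gap and the z_c terms cancel.
Column A: 25.27×2780 + (z_c − 25.27)×3370
Column B: 1.763×0 + x×1020 + 5.583×2920 + (z_c − 1.763 − 5.583 − x)×3370
The z_c×3370 term appears on both sides and cancels. Collect the known terms of each column as K = Σ(ρt)_known − 3370 × (depth of known layers): K_A = 70250.6 − 3370×25.27 = −14909.3; K_B = 16302.36 − 3370×(1.763 + 5.583) = −8453.66.
Balance: K_A = K_B − x×(3370 − 1020), so x = (K_B − K_A)/(3370 − 1020) = 6455.64/2350 = 2.75 km.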